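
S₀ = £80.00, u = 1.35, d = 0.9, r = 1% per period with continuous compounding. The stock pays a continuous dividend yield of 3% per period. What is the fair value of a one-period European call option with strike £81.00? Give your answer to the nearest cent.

Per-period risk-free factor R = e^0.01 = 1.0101; dividend-adjusted growth = e^(0.01−0.03) = 0.9802.
Risk-neutral probability p = (0.9802 − 0.9)/(1.35 − 0.9) = 0.0802/0.4500 = 0.1782
Terminal stock prices: S_u = 108, S_d = 72
Terminal payoffs (S − K): max(27, 0) = 27, max(-9, 0) = 0
Node 0 (S = 80): V_0 = e^(−0.01)·[0.1782·27.0000 + 0.8218·0.0000] = 4.7640

£4.76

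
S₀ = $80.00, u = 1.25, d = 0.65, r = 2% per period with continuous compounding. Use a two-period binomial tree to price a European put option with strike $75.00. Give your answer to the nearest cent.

$10.35

Risk-neutral probability p = (e^0.02 − 0.65)/(1.25 − 0.65) = 0.3702/0.6000 = 0.6170
Terminal stock prices: S_uu = 125, S_ud = 65, S_dd = 33.8
Terminal payoffs (K − S): max(-50, 0) = 0, max(10, 0) = 10, max(41.2, 0) = 41.2
Node u (S = 100): V_u = e^(−0.02)·[0.6170·0.0000 + 0.3830·10.0000] = 3.7541
Node d (S = 52): V_d = e^(−0.02)·[0.6170·10.0000 + 0.3830·41.2000] = 21.5149
Node 0 (S = 80): V_0 = e^(−0.02)·[0.6170·3.7541 + 0.3830·21.5149] = 10.3474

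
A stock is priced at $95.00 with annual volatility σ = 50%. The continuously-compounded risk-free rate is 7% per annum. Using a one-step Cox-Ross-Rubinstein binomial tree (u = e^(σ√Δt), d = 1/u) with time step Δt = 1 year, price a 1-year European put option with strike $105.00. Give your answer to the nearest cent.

CRR parameters: u = e^(σ√Δt) = e^(0.5·√1) = 1.6487, d = 1/u = 0.6065
Per-period rate: rΔt = 0.07·1 = 0.07, so R = e^0.07 = 1.0725
Risk-neutral probability p = (e^0.07 − 0.6065)/(1.6487 − 0.6065) = 0.4660/1.0422 = 0.4471
Terminal stock prices: S_u = 156.6, S_d = 57.62
Terminal payoffs (K − S): max(-51.63, 0) = 0, max(47.38, 0) = 47.38
Node 0 (S = 95): V_0 = e^(−0.07)·[0.4471·0.0000 + 0.5529·47.3796] = 24.4246

$24.42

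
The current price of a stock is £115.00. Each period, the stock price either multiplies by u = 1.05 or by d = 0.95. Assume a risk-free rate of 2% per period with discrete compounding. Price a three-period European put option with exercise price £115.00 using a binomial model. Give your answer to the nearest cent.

£1.49

Risk-neutral probability p = (1 + 0.02 − 0.95)/(1.05 − 0.95) = 0.0700/0.1000 = 0.7000
Terminal stock prices: S_uuu = 133.1, S_uud = 120.4, S_udd = 109, S_ddd = 98.6
Terminal payoffs (K − S): max(-18.13, 0) = 0, max(-5.448, 0) = 0, max(6.023, 0) = 6.023, max(16.4, 0) = 16.4
Node uu (S = 126.8): V_uu = 1/1.02·[0.7000·0.0000 + 0.3000·0.0000] = 0.0000
Node ud (S = 114.7): V_ud = 1/1.02·[0.7000·0.0000 + 0.3000·6.0231] = 1.7715
Node dd (S = 103.8): V_dd = 1/1.02·[0.7000·6.0231 + 0.3000·16.4019] = 8.9576
Node u (S = 120.8): V_u = 1/1.02·[0.7000·0.0000 + 0.3000·1.7715] = 0.5210
Node d (S = 109.2): V_d = 1/1.02·[0.7000·1.7715 + 0.3000·8.9576] = 3.8503
Node 0 (S = 115): V_0 = 1/1.02·[0.7000·0.5210 + 0.3000·3.8503] = 1.4900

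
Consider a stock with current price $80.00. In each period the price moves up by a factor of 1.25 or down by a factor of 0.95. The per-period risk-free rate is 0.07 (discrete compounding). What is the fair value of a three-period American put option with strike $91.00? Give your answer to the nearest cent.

$11.00

Risk-neutral probability p = (1 + 0.07 − 0.95)/(1.25 − 0.95) = 0.1200/0.3000 = 0.4000
Terminal stock prices: S_uuu = 156.2, S_uud = 118.8, S_udd = 90.25, S_ddd = 68.59
Terminal payoffs (K − S): max(-65.25, 0) = 0, max(-27.75, 0) = 0, max(0.75, 0) = 0.75, max(22.41, 0) = 22.41
Node uu (S = 125): continuation = 1/1.07·[0.4000·0.0000 + 0.6000·0.0000] = 0.0000; exercise value = 0.0000 ≤ continuation, so V_uu = 0.0000
Node ud (S = 95): continuation = 1/1.07·[0.4000·0.0000 + 0.6000·0.7500] = 0.4206; exercise value = 0.0000 ≤ continuation, so V_ud = 0.4206
Node dd (S = 72.2): continuation = 1/1.07·[0.4000·0.7500 + 0.6000·22.4100] = 12.8467; exercise value = 18.8000 > continuation, so V_dd = 18.8000 (exercise)
Node u (S = 100): continuation = 1/1.07·[0.4000·0.0000 + 0.6000·0.4206] = 0.2358; exercise value = 0.0000 ≤ continuation, so V_u = 0.2358
Node d (S = 76): continuation = 1/1.07·[0.4000·0.4206 + 0.6000·18.8000] = 10.6993; exercise value = 15.0000 > continuation, so V_d = 15.0000 (exercise)
Node 0 (S = 80): continuation = 1/1.07·[0.4000·0.2358 + 0.6000·15.0000] = 8.4994; exercise value = 11.0000 > continuation, so V_0 = 11.0000 (exercise)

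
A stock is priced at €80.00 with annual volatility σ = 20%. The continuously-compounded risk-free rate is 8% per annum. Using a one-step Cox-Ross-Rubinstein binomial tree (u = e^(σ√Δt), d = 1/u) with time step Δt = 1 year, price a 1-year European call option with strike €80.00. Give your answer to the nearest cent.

€10.74

CRR parameters: u = e^(σ√Δt) = e^(0.2·√1) = 1.2214, d = 1/u = 0.8187
Per-period rate: rΔt = 0.08·1 = 0.08, so R = e^0.08 = 1.0833
Risk-neutral probability p = (e^0.08 − 0.8187)/(1.2214 − 0.8187) = 0.2646/0.4027 = 0.6570
Terminal stock prices: S_u = 97.71, S_d = 65.5
Terminal payoffs (S − K): max(17.71, 0) = 17.71, max(-14.5, 0) = 0
Node 0 (S = 80): V_0 = e^(−0.08)·[0.6570·17.7122 + 0.3430·0.0000] = 10.7423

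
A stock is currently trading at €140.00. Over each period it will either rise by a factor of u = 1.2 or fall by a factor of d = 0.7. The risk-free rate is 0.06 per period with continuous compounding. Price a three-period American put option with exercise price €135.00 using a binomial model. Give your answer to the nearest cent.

€12.71

Risk-neutral probability p = (e^0.06 − 0.7)/(1.2 − 0.7) = 0.3618/0.5000 = 0.7237
Terminal stock prices: S_uuu = 241.9, S_uud = 141.1, S_udd = 82.32, S_ddd = 48.02
Terminal payoffs (K − S): max(-106.9, 0) = 0, max(-6.12, 0) = 0, max(52.68, 0) = 52.68, max(86.98, 0) = 86.98
Node uu (S = 201.6): continuation = e^(−0.06)·[0.7237·0.0000 + 0.2763·0.0000] = 0.0000; exercise value = 0.0000 ≤ continuation, so V_uu = 0.0000
Node ud (S = 117.6): continuation = e^(−0.06)·[0.7237·0.0000 + 0.2763·52.6800] = 13.7092; exercise value = 17.4000 > continuation, so V_ud = 17.4000 (exercise)
Node dd (S = 68.6): continuation = e^(−0.06)·[0.7237·52.6800 + 0.2763·86.9800] = 58.5382; exercise value = 66.4000 > continuation, so V_dd = 66.4000 (exercise)
Node u (S = 168): continuation = e^(−0.06)·[0.7237·0.0000 + 0.2763·17.4000] = 4.5281; exercise value = 0.0000 ≤ continuation, so V_u = 4.5281
Node d (S = 98): continuation = e^(−0.06)·[0.7237·17.4000 + 0.2763·66.4000] = 29.1382; exercise value = 37.0000 > continuation, so V_d = 37.0000 (exercise)
Node 0 (S = 140): continuation = e^(−0.06)·[0.7237·4.5281 + 0.2763·37.0000] = 12.7147; exercise value = 0.0000 ≤ continuation, so V_0 = 12.7147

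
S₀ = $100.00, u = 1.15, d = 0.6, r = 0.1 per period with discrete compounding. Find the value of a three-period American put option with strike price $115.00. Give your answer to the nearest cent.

Risk-neutral probability p = (1 + 0.1 − 0.6)/(1.15 − 0.6) = 0.5000/0.5500 = 0.9091
Terminal stock prices: S_uuu = 152.1, S_uud = 79.35, S_udd = 41.4, S_ddd = 21.6
Terminal payoffs (K − S): max(-37.09, 0) = 0, max(35.65, 0) = 35.65, max(73.6, 0) = 73.6, max(93.4, 0) = 93.4
Node uu (S = 132.2): continuation = 1/1.1·[0.9091·0.0000 + 0.0909·35.6500] = 2.9463; exercise value = 0.0000 ≤ continuation, so V_uu = 2.9463
Node ud (S = 69): continuation = 1/1.1·[0.9091·35.6500 + 0.0909·73.6000] = 35.5455; exercise value = 46.0000 > continuation, so V_ud = 46.0000 (exercise)
Node dd (S = 36): continuation = 1/1.1·[0.9091·73.6000 + 0.0909·93.4000] = 68.5455; exercise value = 79.0000 > continuation, so V_dd = 79.0000 (exercise)
Node u (S = 115): continuation = 1/1.1·[0.9091·2.9463 + 0.0909·46.0000] = 6.2366; exercise value = 0.0000 ≤ continuation, so V_u = 6.2366
Node d (S = 60): continuation = 1/1.1·[0.9091·46.0000 + 0.0909·79.0000] = 44.5455; exercise value = 55.0000 > continuation, so V_d = 55.0000 (exercise)
Node 0 (S = 100): continuation = 1/1.1·[0.9091·6.2366 + 0.0909·55.0000] = 9.6997; exercise value = 15.0000 > continuation, so V_0 = 15.0000 (exercise)

$15.00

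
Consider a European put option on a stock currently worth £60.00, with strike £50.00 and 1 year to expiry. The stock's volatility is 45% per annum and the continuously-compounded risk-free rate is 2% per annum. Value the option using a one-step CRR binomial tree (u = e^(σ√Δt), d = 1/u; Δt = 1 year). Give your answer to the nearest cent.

CRR parameters: u = e^(σ√Δt) = e^(0.45·√1) = 1.5683, d = 1/u = 0.6376
Per-period rate: rΔt = 0.02·1 = 0.02, so R = e^0.02 = 1.0202
Risk-neutral probability p = (e^0.02 − 0.6376)/(1.5683 − 0.6376) = 0.3826/0.9307 = 0.4111
Terminal stock prices: S_u = 94.1, S_d = 38.26
Terminal payoffs (K − S): max(-44.1, 0) = 0, max(11.74, 0) = 11.74
Node 0 (S = 60): V_0 = e^(−0.02)·[0.4111·0.0000 + 0.5889·11.7423] = 6.7785

£6.78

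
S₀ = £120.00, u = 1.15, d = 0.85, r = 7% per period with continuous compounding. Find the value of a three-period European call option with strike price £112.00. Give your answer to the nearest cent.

Risk-neutral probability p = (e^0.07 − 0.85)/(1.15 − 0.85) = 0.2225/0.3000 = 0.7417
Terminal stock prices: S_uuu = 182.5, S_uud = 134.9, S_udd = 99.7, S_ddd = 73.69
Terminal payoffs (S − K): max(70.5, 0) = 70.5, max(22.89, 0) = 22.89, max(-12.3, 0) = 0, max(-38.31, 0) = 0
Node uu (S = 158.7): V_uu = e^(−0.07)·[0.7417·70.5050 + 0.2583·22.8950] = 54.2719
Node ud (S = 117.3): V_ud = e^(−0.07)·[0.7417·22.8950 + 0.2583·0.0000] = 15.8331
Node dd (S = 86.7): V_dd = e^(−0.07)·[0.7417·0.0000 + 0.2583·0.0000] = 0.0000
Node u (S = 138): V_u = e^(−0.07)·[0.7417·54.2719 + 0.2583·15.8331] = 41.3451
Node d (S = 102): V_d = e^(−0.07)·[0.7417·15.8331 + 0.2583·0.0000] = 10.9494
Node 0 (S = 120): V_0 = e^(−0.07)·[0.7417·41.3451 + 0.2583·10.9494] = 31.2293

£31.23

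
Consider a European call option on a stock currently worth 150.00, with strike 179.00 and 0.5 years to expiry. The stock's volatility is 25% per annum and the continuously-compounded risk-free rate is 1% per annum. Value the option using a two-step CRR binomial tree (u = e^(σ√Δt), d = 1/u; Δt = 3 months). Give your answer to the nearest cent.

CRR parameters: u = e^(σ√Δt) = e^(0.25·√0.25) = 1.1331, d = 1/u = 0.8825
Per-period rate: rΔt = 0.01·0.25 = 0.0025, so R = e^0.0025 = 1.0025
Risk-neutral probability p = (e^0.0025 − 0.8825)/(1.1331 − 0.8825) = 0.1200/0.2507 = 0.4788
Terminal stock prices: S_uu = 192.6, S_ud = 150, S_dd = 116.8
Terminal payoffs (S − K): max(13.6, 0) = 13.6, max(-29, 0) = 0, max(-62.18, 0) = 0
Node u (S = 170): V_u = e^(−0.0025)·[0.4788·13.6038 + 0.5212·0.0000] = 6.4969
Node d (S = 132.4): V_d = e^(−0.0025)·[0.4788·0.0000 + 0.5212·0.0000] = 0.0000
Node 0 (S = 150): V_0 = e^(−0.0025)·[0.4788·6.4969 + 0.5212·0.0000] = 3.1028

3.10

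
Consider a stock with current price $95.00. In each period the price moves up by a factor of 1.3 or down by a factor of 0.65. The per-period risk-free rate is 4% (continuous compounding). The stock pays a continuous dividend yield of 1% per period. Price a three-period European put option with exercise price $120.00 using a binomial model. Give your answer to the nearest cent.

Per-period risk-free factor R = e^0.04 = 1.0408; dividend-adjusted growth = e^(0.04−0.01) = 1.0305.
Risk-neutral probability p = (1.0305 − 0.65)/(1.3 − 0.65) = 0.3805/0.6500 = 0.5853
Terminal stock prices: S_uuu = 208.7, S_uud = 104.4, S_udd = 52.18, S_ddd = 26.09
Terminal payoffs (K − S): max(-88.72, 0) = 0, max(15.64, 0) = 15.64, max(67.82, 0) = 67.82, max(93.91, 0) = 93.91
Node uu (S = 160.6): V_uu = e^(−0.04)·[0.5853·0.0000 + 0.4147·15.6425] = 6.2324
Node ud (S = 80.28): V_ud = e^(−0.04)·[0.5853·15.6425 + 0.4147·67.8212] = 35.8185
Node dd (S = 40.14): V_dd = e^(−0.04)·[0.5853·67.8212 + 0.4147·93.9106] = 75.5566
Node u (S = 123.5): V_u = e^(−0.04)·[0.5853·6.2324 + 0.4147·35.8185] = 17.7758
Node d (S = 61.75): V_d = e^(−0.04)·[0.5853·35.8185 + 0.4147·75.5566] = 50.2467
Node 0 (S = 95): V_0 = e^(−0.04)·[0.5853·17.7758 + 0.4147·50.2467] = 30.0161

$30.02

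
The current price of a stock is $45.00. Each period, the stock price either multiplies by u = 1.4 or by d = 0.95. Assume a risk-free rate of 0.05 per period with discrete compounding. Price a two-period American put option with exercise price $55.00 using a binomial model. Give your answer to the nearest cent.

Risk-neutral probability p = (1 + 0.05 − 0.95)/(1.4 − 0.95) = 0.1000/0.4500 = 0.2222
Terminal stock prices: S_uu = 88.2, S_ud = 59.85, S_dd = 40.61
Terminal payoffs (K − S): max(-33.2, 0) = 0, max(-4.85, 0) = 0, max(14.39, 0) = 14.39
Node u (S = 63): continuation = 1/1.05·[0.2222·0.0000 + 0.7778·0.0000] = 0.0000; exercise value = 0.0000 ≤ continuation, so V_u = 0.0000
Node d (S = 42.75): continuation = 1/1.05·[0.2222·0.0000 + 0.7778·14.3875] = 10.6574; exercise value = 12.2500 > continuation, so V_d = 12.2500 (exercise)
Node 0 (S = 45): continuation = 1/1.05·[0.2222·0.0000 + 0.7778·12.2500] = 9.0741; exercise value = 10.0000 > continuation, so V_0 = 10.0000 (exercise)

$10.00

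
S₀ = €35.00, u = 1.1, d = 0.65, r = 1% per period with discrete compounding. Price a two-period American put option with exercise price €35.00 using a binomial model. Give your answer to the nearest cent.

€3.99

Risk-neutral probability p = (1 + 0.01 − 0.65)/(1.1 − 0.65) = 0.3600/0.4500 = 0.8000
Terminal stock prices: S_uu = 42.35, S_ud = 25.03, S_dd = 14.79
Terminal payoffs (K − S): max(-7.35, 0) = 0, max(9.975, 0) = 9.975, max(20.21, 0) = 20.21
Node u (S = 38.5): continuation = 1/1.01·[0.8000·0.0000 + 0.2000·9.9750] = 1.9752; exercise value = 0.0000 ≤ continuation, so V_u = 1.9752
Node d (S = 22.75): continuation = 1/1.01·[0.8000·9.9750 + 0.2000·20.2125] = 11.9035; exercise value = 12.2500 > continuation, so V_d = 12.2500 (exercise)
Node 0 (S = 35): continuation = 1/1.01·[0.8000·1.9752 + 0.2000·12.2500] = 3.9903; exercise value = 0.0000 ≤ continuation, so V_0 = 3.9903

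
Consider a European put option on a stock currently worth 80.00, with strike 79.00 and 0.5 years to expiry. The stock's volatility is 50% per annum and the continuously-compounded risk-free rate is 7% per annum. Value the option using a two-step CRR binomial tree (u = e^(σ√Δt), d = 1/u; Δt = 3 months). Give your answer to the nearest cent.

8.18

CRR parameters: u = e^(σ√Δt) = e^(0.5·√0.25) = 1.2840, d = 1/u = 0.7788
Per-period rate: rΔt = 0.07·0.25 = 0.0175, so R = e^0.0175 = 1.0177
Risk-neutral probability p = (e^0.0175 − 0.7788)/(1.2840 − 0.7788) = 0.2389/0.5052 = 0.4728
Terminal stock prices: S_uu = 131.9, S_ud = 80, S_dd = 48.52
Terminal payoffs (K − S): max(-52.9, 0) = 0, max(-1, 0) = 0, max(30.48, 0) = 30.48
Node u (S = 102.7): V_u = e^(−0.0175)·[0.4728·0.0000 + 0.5272·0.0000] = 0.0000
Node d (S = 62.3): V_d = e^(−0.0175)·[0.4728·0.0000 + 0.5272·30.4775] = 15.7900
Node 0 (S = 80): V_0 = e^(−0.0175)·[0.4728·0.0000 + 0.5272·15.7900] = 8.1806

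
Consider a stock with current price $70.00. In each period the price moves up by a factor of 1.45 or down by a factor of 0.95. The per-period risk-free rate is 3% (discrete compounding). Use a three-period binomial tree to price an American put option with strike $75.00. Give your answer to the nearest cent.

$8.13

Risk-neutral probability p = (1 + 0.03 − 0.95)/(1.45 − 0.95) = 0.0800/0.5000 = 0.1600
Terminal stock prices: S_uuu = 213.4, S_uud = 139.8, S_udd = 91.6, S_ddd = 60.02
Terminal payoffs (K − S): max(-138.4, 0) = 0, max(-64.82, 0) = 0, max(-16.6, 0) = 0, max(14.98, 0) = 14.98
Node uu (S = 147.2): continuation = 1/1.03·[0.1600·0.0000 + 0.8400·0.0000] = 0.0000; exercise value = 0.0000 ≤ continuation, so V_uu = 0.0000
Node ud (S = 96.42): continuation = 1/1.03·[0.1600·0.0000 + 0.8400·0.0000] = 0.0000; exercise value = 0.0000 ≤ continuation, so V_ud = 0.0000
Node dd (S = 63.17): continuation = 1/1.03·[0.1600·0.0000 + 0.8400·14.9838] = 12.2198; exercise value = 11.8250 ≤ continuation, so V_dd = 12.2198
Node u (S = 101.5): continuation = 1/1.03·[0.1600·0.0000 + 0.8400·0.0000] = 0.0000; exercise value = 0.0000 ≤ continuation, so V_u = 0.0000
Node d (S = 66.5): continuation = 1/1.03·[0.1600·0.0000 + 0.8400·12.2198] = 9.9656; exercise value = 8.5000 ≤ continuation, so V_d = 9.9656
Node 0 (S = 70): continuation = 1/1.03·[0.1600·0.0000 + 0.8400·9.9656] = 8.1273; exercise value = 5.0000 ≤ continuation, so V_0 = 8.1273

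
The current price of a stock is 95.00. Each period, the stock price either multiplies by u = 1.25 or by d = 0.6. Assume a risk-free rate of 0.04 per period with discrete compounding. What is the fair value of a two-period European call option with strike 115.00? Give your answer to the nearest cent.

14.17

Risk-neutral probability p = (1 + 0.04 − 0.6)/(1.25 − 0.6) = 0.4400/0.6500 = 0.6769
Terminal stock prices: S_uu = 148.4, S_ud = 71.25, S_dd = 34.2
Terminal payoffs (S − K): max(33.44, 0) = 33.44, max(-43.75, 0) = 0, max(-80.8, 0) = 0
Node u (S = 118.8): V_u = 1/1.04·[0.6769·33.4375 + 0.3231·0.0000] = 21.7641
Node d (S = 57): V_d = 1/1.04·[0.6769·0.0000 + 0.3231·0.0000] = 0.0000
Node 0 (S = 95): V_0 = 1/1.04·[0.6769·21.7641 + 0.3231·0.0000] = 14.1660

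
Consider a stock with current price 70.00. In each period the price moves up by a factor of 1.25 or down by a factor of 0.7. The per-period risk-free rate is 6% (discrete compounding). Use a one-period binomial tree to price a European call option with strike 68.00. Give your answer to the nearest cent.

Risk-neutral probability p = (1 + 0.06 − 0.7)/(1.25 − 0.7) = 0.3600/0.5500 = 0.6545
Terminal stock prices: S_u = 87.5, S_d = 49
Terminal payoffs (S − K): max(19.5, 0) = 19.5, max(-19, 0) = 0
Node 0 (S = 70): V_0 = 1/1.06·[0.6545·19.5000 + 0.3455·0.0000] = 12.0412

12.04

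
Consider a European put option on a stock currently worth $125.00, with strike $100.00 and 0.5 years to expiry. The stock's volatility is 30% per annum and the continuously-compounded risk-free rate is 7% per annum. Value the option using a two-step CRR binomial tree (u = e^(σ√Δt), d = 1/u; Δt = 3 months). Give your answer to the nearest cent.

CRR parameters: u = e^(σ√Δt) = e^(0.3·√0.25) = 1.1618, d = 1/u = 0.8607
Per-period rate: rΔt = 0.07·0.25 = 0.0175, so R = e^0.0175 = 1.0177
Risk-neutral probability p = (e^0.0175 − 0.8607)/(1.1618 − 0.8607) = 0.1569/0.3011 = 0.5212
Terminal stock prices: S_uu = 168.7, S_ud = 125, S_dd = 92.6
Terminal payoffs (K − S): max(-68.73, 0) = 0, max(-25, 0) = 0, max(7.398, 0) = 7.398
Node u (S = 145.2): V_u = e^(−0.0175)·[0.5212·0.0000 + 0.4788·0.0000] = 0.0000
Node d (S = 107.6): V_d = e^(−0.0175)·[0.5212·0.0000 + 0.4788·7.3977] = 3.4806
Node 0 (S = 125): V_0 = e^(−0.0175)·[0.5212·0.0000 + 0.4788·3.4806] = 1.6376

$1.64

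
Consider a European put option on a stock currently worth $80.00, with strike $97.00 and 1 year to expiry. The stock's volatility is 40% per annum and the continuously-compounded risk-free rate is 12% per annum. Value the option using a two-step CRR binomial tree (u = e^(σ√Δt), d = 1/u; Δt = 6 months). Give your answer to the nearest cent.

$17.27

CRR parameters: u = e^(σ√Δt) = e^(0.4·√0.5) = 1.3269, d = 1/u = 0.7536
Per-period rate: rΔt = 0.12·0.5 = 0.06, so R = e^0.06 = 1.0618
Risk-neutral probability p = (e^0.06 − 0.7536)/(1.3269 − 0.7536) = 0.3082/0.5733 = 0.5376
Terminal stock prices: S_uu = 140.9, S_ud = 80, S_dd = 45.44
Terminal payoffs (K − S): max(-43.85, 0) = 0, max(17, 0) = 17, max(51.56, 0) = 51.56
Node u (S = 106.2): V_u = e^(−0.06)·[0.5376·0.0000 + 0.4624·17.0000] = 7.4026
Node d (S = 60.29): V_d = e^(−0.06)·[0.5376·17.0000 + 0.4624·51.5623] = 31.0601
Node 0 (S = 80): V_0 = e^(−0.06)·[0.5376·7.4026 + 0.4624·31.0601] = 17.2731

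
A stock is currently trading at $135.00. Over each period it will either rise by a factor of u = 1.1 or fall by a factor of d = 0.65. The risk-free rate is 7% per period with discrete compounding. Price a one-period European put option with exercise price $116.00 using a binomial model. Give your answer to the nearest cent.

Risk-neutral probability p = (1 + 0.07 − 0.65)/(1.1 − 0.65) = 0.4200/0.4500 = 0.9333
Terminal stock prices: S_u = 148.5, S_d = 87.75
Terminal payoffs (K − S): max(-32.5, 0) = 0, max(28.25, 0) = 28.25
Node 0 (S = 135): V_0 = 1/1.07·[0.9333·0.0000 + 0.0667·28.2500] = 1.7601

$1.76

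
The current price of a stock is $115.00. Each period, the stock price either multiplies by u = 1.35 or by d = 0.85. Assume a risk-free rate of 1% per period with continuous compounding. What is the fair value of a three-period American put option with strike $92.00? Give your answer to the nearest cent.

Risk-neutral probability p = (e^0.01 − 0.85)/(1.35 − 0.85) = 0.1601/0.5000 = 0.3201
Terminal stock prices: S_uuu = 282.9, S_uud = 178.1, S_udd = 112.2, S_ddd = 70.62
Terminal payoffs (K − S): max(-190.9, 0) = 0, max(-86.15, 0) = 0, max(-20.17, 0) = 0, max(21.38, 0) = 21.38
Node uu (S = 209.6): continuation = e^(−0.01)·[0.3201·0.0000 + 0.6799·0.0000] = 0.0000; exercise value = 0.0000 ≤ continuation, so V_uu = 0.0000
Node ud (S = 132): continuation = e^(−0.01)·[0.3201·0.0000 + 0.6799·0.0000] = 0.0000; exercise value = 0.0000 ≤ continuation, so V_ud = 0.0000
Node dd (S = 83.09): continuation = e^(−0.01)·[0.3201·0.0000 + 0.6799·21.3756] = 14.3887; exercise value = 8.9125 ≤ continuation, so V_dd = 14.3887
Node u (S = 155.2): continuation = e^(−0.01)·[0.3201·0.0000 + 0.6799·0.0000] = 0.0000; exercise value = 0.0000 ≤ continuation, so V_u = 0.0000
Node d (S = 97.75): continuation = e^(−0.01)·[0.3201·0.0000 + 0.6799·14.3887] = 9.6855; exercise value = 0.0000 ≤ continuation, so V_d = 9.6855
Node 0 (S = 115): continuation = e^(−0.01)·[0.3201·0.0000 + 0.6799·9.6855] = 6.5197; exercise value = 0.0000 ≤ continuation, so V_0 = 6.5197

$6.52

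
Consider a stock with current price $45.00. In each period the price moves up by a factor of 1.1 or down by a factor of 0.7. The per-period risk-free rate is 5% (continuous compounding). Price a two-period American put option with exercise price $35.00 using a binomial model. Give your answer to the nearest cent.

$0.44

Risk-neutral probability p = (e^0.05 − 0.7)/(1.1 − 0.7) = 0.3513/0.4000 = 0.8782
Terminal stock prices: S_uu = 54.45, S_ud = 34.65, S_dd = 22.05
Terminal payoffs (K − S): max(-19.45, 0) = 0, max(0.35, 0) = 0.35, max(12.95, 0) = 12.95
Node u (S = 49.5): continuation = e^(−0.05)·[0.8782·0.0000 + 0.1218·0.3500] = 0.0406; exercise value = 0.0000 ≤ continuation, so V_u = 0.0406
Node d (S = 31.5): continuation = e^(−0.05)·[0.8782·0.3500 + 0.1218·12.9500] = 1.7930; exercise value = 3.5000 > continuation, so V_d = 3.5000 (exercise)
Node 0 (S = 45): continuation = e^(−0.05)·[0.8782·0.0406 + 0.1218·3.5000] = 0.4395; exercise value = 0.0000 ≤ continuation, so V_0 = 0.4395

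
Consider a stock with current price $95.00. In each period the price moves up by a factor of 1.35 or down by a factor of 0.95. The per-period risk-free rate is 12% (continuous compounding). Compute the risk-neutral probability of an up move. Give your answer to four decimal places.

Risk-neutral probability p = (e^0.12 − 0.95)/(1.35 − 0.95) = 0.1775/0.4000 = 0.4437

p = 0.4437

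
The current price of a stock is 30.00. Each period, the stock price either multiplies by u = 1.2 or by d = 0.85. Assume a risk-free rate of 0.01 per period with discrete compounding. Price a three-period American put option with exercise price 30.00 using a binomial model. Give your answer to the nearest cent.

3.45

Risk-neutral probability p = (1 + 0.01 − 0.85)/(1.2 − 0.85) = 0.1600/0.3500 = 0.4571
Terminal stock prices: S_uuu = 51.84, S_uud = 36.72, S_udd = 26.01, S_ddd = 18.42
Terminal payoffs (K − S): max(-21.84, 0) = 0, max(-6.72, 0) = 0, max(3.99, 0) = 3.99, max(11.58, 0) = 11.58
Node uu (S = 43.2): continuation = 1/1.01·[0.4571·0.0000 + 0.5429·0.0000] = 0.0000; exercise value = 0.0000 ≤ continuation, so V_uu = 0.0000
Node ud (S = 30.6): continuation = 1/1.01·[0.4571·0.0000 + 0.5429·3.9900] = 2.1446; exercise value = 0.0000 ≤ continuation, so V_ud = 2.1446
Node dd (S = 21.67): continuation = 1/1.01·[0.4571·3.9900 + 0.5429·11.5763] = 8.0280; exercise value = 8.3250 > continuation, so V_dd = 8.3250 (exercise)
Node u (S = 36): continuation = 1/1.01·[0.4571·0.0000 + 0.5429·2.1446] = 1.1527; exercise value = 0.0000 ≤ continuation, so V_u = 1.1527
Node d (S = 25.5): continuation = 1/1.01·[0.4571·2.1446 + 0.5429·8.3250] = 5.4452; exercise value = 4.5000 ≤ continuation, so V_d = 5.4452
Node 0 (S = 30): continuation = 1/1.01·[0.4571·1.1527 + 0.5429·5.4452] = 3.4484; exercise value = 0.0000 ≤ continuation, so V_0 = 3.4484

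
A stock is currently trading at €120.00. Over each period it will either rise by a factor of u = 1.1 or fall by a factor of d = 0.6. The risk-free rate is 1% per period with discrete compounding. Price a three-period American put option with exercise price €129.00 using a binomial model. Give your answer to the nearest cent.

€22.28

Risk-neutral probability p = (1 + 0.01 − 0.6)/(1.1 − 0.6) = 0.4100/0.5000 = 0.8200
Terminal stock prices: S_uuu = 159.7, S_uud = 87.12, S_udd = 47.52, S_ddd = 25.92
Terminal payoffs (K − S): max(-30.72, 0) = 0, max(41.88, 0) = 41.88, max(81.48, 0) = 81.48, max(103.1, 0) = 103.1
Node uu (S = 145.2): continuation = 1/1.01·[0.8200·0.0000 + 0.1800·41.8800] = 7.4638; exercise value = 0.0000 ≤ continuation, so V_uu = 7.4638
Node ud (S = 79.2): continuation = 1/1.01·[0.8200·41.8800 + 0.1800·81.4800] = 48.5228; exercise value = 49.8000 > continuation, so V_ud = 49.8000 (exercise)
Node dd (S = 43.2): continuation = 1/1.01·[0.8200·81.4800 + 0.1800·103.0800] = 84.5228; exercise value = 85.8000 > continuation, so V_dd = 85.8000 (exercise)
Node u (S = 132): continuation = 1/1.01·[0.8200·7.4638 + 0.1800·49.8000] = 14.9349; exercise value = 0.0000 ≤ continuation, so V_u = 14.9349
Node d (S = 72): continuation = 1/1.01·[0.8200·49.8000 + 0.1800·85.8000] = 55.7228; exercise value = 57.0000 > continuation, so V_d = 57.0000 (exercise)
Node 0 (S = 120): continuation = 1/1.01·[0.8200·14.9349 + 0.1800·57.0000] = 22.2838; exercise value = 9.0000 ≤ continuation, so V_0 = 22.2838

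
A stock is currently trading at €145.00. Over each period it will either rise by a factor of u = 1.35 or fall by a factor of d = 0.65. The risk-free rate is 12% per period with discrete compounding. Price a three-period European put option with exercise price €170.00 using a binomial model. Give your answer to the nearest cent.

€16.80

Risk-neutral probability p = (1 + 0.12 − 0.65)/(1.35 − 0.65) = 0.4700/0.7000 = 0.6714
Terminal stock prices: S_uuu = 356.8, S_uud = 171.8, S_udd = 82.7, S_ddd = 39.82
Terminal payoffs (K − S): max(-186.8, 0) = 0, max(-1.771, 0) = 0, max(87.3, 0) = 87.3, max(130.2, 0) = 130.2
Node uu (S = 264.3): V_uu = 1/1.12·[0.6714·0.0000 + 0.3286·0.0000] = 0.0000
Node ud (S = 127.2): V_ud = 1/1.12·[0.6714·0.0000 + 0.3286·87.2956] = 25.6097
Node dd (S = 61.26): V_dd = 1/1.12·[0.6714·87.2956 + 0.3286·130.1794] = 90.5232
Node u (S = 195.8): V_u = 1/1.12·[0.6714·0.0000 + 0.3286·25.6097] = 7.5130
Node d (S = 94.25): V_d = 1/1.12·[0.6714·25.6097 + 0.3286·90.5232] = 41.9093
Node 0 (S = 145): V_0 = 1/1.12·[0.6714·7.5130 + 0.3286·41.9093] = 16.7988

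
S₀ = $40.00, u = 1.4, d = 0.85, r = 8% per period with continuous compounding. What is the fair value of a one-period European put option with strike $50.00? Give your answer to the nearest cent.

Risk-neutral probability p = (e^0.08 − 0.85)/(1.4 − 0.85) = 0.2333/0.5500 = 0.4242
Terminal stock prices: S_u = 56, S_d = 34
Terminal payoffs (K − S): max(-6, 0) = 0, max(16, 0) = 16
Node 0 (S = 40): V_0 = e^(−0.08)·[0.4242·0.0000 + 0.5758·16.0000] = 8.5051

$8.51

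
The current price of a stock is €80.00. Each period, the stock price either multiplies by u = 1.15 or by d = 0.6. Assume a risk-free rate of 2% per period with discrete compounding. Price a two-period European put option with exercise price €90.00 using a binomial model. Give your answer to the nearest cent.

Risk-neutral probability p = (1 + 0.02 − 0.6)/(1.15 − 0.6) = 0.4200/0.5500 = 0.7636
Terminal stock prices: S_uu = 105.8, S_ud = 55.2, S_dd = 28.8
Terminal payoffs (K − S): max(-15.8, 0) = 0, max(34.8, 0) = 34.8, max(61.2, 0) = 61.2
Node u (S = 92): V_u = 1/1.02·[0.7636·0.0000 + 0.2364·34.8000] = 8.0642
Node d (S = 48): V_d = 1/1.02·[0.7636·34.8000 + 0.2364·61.2000] = 40.2353
Node 0 (S = 80): V_0 = 1/1.02·[0.7636·8.0642 + 0.2364·40.2353] = 15.3610

€15.36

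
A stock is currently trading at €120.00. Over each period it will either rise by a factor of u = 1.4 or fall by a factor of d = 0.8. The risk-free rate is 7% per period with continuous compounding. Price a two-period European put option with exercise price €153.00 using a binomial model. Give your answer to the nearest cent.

Risk-neutral probability p = (e^0.07 − 0.8)/(1.4 − 0.8) = 0.2725/0.6000 = 0.4542
Terminal stock prices: S_uu = 235.2, S_ud = 134.4, S_dd = 76.8
Terminal payoffs (K − S): max(-82.2, 0) = 0, max(18.6, 0) = 18.6, max(76.2, 0) = 76.2
Node u (S = 168): V_u = e^(−0.07)·[0.4542·0.0000 + 0.5458·18.6000] = 9.4659
Node d (S = 96): V_d = e^(−0.07)·[0.4542·18.6000 + 0.5458·76.2000] = 46.6563
Node 0 (S = 120): V_0 = e^(−0.07)·[0.4542·9.4659 + 0.5458·46.6563] = 27.7528

€27.75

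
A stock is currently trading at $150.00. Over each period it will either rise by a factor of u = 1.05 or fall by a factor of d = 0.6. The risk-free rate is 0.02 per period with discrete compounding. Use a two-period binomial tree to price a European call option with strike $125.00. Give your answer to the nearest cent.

Risk-neutral probability p = (1 + 0.02 − 0.6)/(1.05 − 0.6) = 0.4200/0.4500 = 0.9333
Terminal stock prices: S_uu = 165.4, S_ud = 94.5, S_dd = 54
Terminal payoffs (S − K): max(40.38, 0) = 40.38, max(-30.5, 0) = 0, max(-71, 0) = 0
Node u (S = 157.5): V_u = 1/1.02·[0.9333·40.3750 + 0.0667·0.0000] = 36.9444
Node d (S = 90): V_d = 1/1.02·[0.9333·0.0000 + 0.0667·0.0000] = 0.0000
Node 0 (S = 150): V_0 = 1/1.02·[0.9333·36.9444 + 0.0667·0.0000] = 33.8054

$33.81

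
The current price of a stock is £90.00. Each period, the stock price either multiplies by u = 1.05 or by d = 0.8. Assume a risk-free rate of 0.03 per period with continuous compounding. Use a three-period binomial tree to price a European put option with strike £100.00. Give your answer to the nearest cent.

Risk-neutral probability p = (e^0.03 − 0.8)/(1.05 − 0.8) = 0.2305/0.2500 = 0.9218
Terminal stock prices: S_uuu = 104.2, S_uud = 79.38, S_udd = 60.48, S_ddd = 46.08
Terminal payoffs (K − S): max(-4.186, 0) = 0, max(20.62, 0) = 20.62, max(39.52, 0) = 39.52, max(53.92, 0) = 53.92
Node uu (S = 99.23): V_uu = e^(−0.03)·[0.9218·0.0000 + 0.0782·20.6200] = 1.5645
Node ud (S = 75.6): V_ud = e^(−0.03)·[0.9218·20.6200 + 0.0782·39.5200] = 21.4446
Node dd (S = 57.6): V_dd = e^(−0.03)·[0.9218·39.5200 + 0.0782·53.9200] = 39.4446
Node u (S = 94.5): V_u = e^(−0.03)·[0.9218·1.5645 + 0.0782·21.4446] = 3.0266
Node d (S = 72): V_d = e^(−0.03)·[0.9218·21.4446 + 0.0782·39.4446] = 22.1765
Node 0 (S = 90): V_0 = e^(−0.03)·[0.9218·3.0266 + 0.0782·22.1765] = 4.3900

£4.39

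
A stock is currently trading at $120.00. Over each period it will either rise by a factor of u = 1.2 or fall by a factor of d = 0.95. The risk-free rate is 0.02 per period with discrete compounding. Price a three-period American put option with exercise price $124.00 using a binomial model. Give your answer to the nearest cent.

$7.82

Risk-neutral probability p = (1 + 0.02 − 0.95)/(1.2 − 0.95) = 0.0700/0.2500 = 0.2800
Terminal stock prices: S_uuu = 207.4, S_uud = 164.2, S_udd = 130, S_ddd = 102.9
Terminal payoffs (K − S): max(-83.36, 0) = 0, max(-40.16, 0) = 0, max(-5.96, 0) = 0, max(21.12, 0) = 21.12
Node uu (S = 172.8): continuation = 1/1.02·[0.2800·0.0000 + 0.7200·0.0000] = 0.0000; exercise value = 0.0000 ≤ continuation, so V_uu = 0.0000
Node ud (S = 136.8): continuation = 1/1.02·[0.2800·0.0000 + 0.7200·0.0000] = 0.0000; exercise value = 0.0000 ≤ continuation, so V_ud = 0.0000
Node dd (S = 108.3): continuation = 1/1.02·[0.2800·0.0000 + 0.7200·21.1150] = 14.9047; exercise value = 15.7000 > continuation, so V_dd = 15.7000 (exercise)
Node u (S = 144): continuation = 1/1.02·[0.2800·0.0000 + 0.7200·0.0000] = 0.0000; exercise value = 0.0000 ≤ continuation, so V_u = 0.0000
Node d (S = 114): continuation = 1/1.02·[0.2800·0.0000 + 0.7200·15.7000] = 11.0824; exercise value = 10.0000 ≤ continuation, so V_d = 11.0824
Node 0 (S = 120): continuation = 1/1.02·[0.2800·0.0000 + 0.7200·11.0824] = 7.8228; exercise value = 4.0000 ≤ continuation, so V_0 = 7.8228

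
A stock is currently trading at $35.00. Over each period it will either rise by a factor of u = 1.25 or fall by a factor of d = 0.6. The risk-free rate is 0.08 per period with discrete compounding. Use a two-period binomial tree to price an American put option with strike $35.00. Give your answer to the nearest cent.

Risk-neutral probability p = (1 + 0.08 − 0.6)/(1.25 − 0.6) = 0.4800/0.6500 = 0.7385
Terminal stock prices: S_uu = 54.69, S_ud = 26.25, S_dd = 12.6
Terminal payoffs (K − S): max(-19.69, 0) = 0, max(8.75, 0) = 8.75, max(22.4, 0) = 22.4
Node u (S = 43.75): continuation = 1/1.08·[0.7385·0.0000 + 0.2615·8.7500] = 2.1189; exercise value = 0.0000 ≤ continuation, so V_u = 2.1189
Node d (S = 21): continuation = 1/1.08·[0.7385·8.7500 + 0.2615·22.4000] = 11.4074; exercise value = 14.0000 > continuation, so V_d = 14.0000 (exercise)
Node 0 (S = 35): continuation = 1/1.08·[0.7385·2.1189 + 0.2615·14.0000] = 4.8392; exercise value = 0.0000 ≤ continuation, so V_0 = 4.8392

$4.84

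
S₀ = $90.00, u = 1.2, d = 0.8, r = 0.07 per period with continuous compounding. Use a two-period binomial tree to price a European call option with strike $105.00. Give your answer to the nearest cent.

Risk-neutral probability p = (e^0.07 − 0.8)/(1.2 − 0.8) = 0.2725/0.4000 = 0.6813
Terminal stock prices: S_uu = 129.6, S_ud = 86.4, S_dd = 57.6
Terminal payoffs (S − K): max(24.6, 0) = 24.6, max(-18.6, 0) = 0, max(-47.4, 0) = 0
Node u (S = 108): V_u = e^(−0.07)·[0.6813·24.6000 + 0.3187·0.0000] = 15.6262
Node d (S = 72): V_d = e^(−0.07)·[0.6813·0.0000 + 0.3187·0.0000] = 0.0000
Node 0 (S = 90): V_0 = e^(−0.07)·[0.6813·15.6262 + 0.3187·0.0000] = 9.9260

$9.93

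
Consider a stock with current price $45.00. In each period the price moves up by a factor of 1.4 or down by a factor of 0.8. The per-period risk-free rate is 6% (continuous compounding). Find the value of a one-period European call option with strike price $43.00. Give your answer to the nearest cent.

Risk-neutral probability p = (e^0.06 − 0.8)/(1.4 − 0.8) = 0.2618/0.6000 = 0.4364
Terminal stock prices: S_u = 63, S_d = 36
Terminal payoffs (S − K): max(20, 0) = 20, max(-7, 0) = 0
Node 0 (S = 45): V_0 = e^(−0.06)·[0.4364·20.0000 + 0.5636·0.0000] = 8.2196

$8.22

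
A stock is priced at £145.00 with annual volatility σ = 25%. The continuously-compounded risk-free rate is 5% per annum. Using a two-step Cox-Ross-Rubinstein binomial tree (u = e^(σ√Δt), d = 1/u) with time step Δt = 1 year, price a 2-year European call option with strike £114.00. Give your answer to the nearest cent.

CRR parameters: u = e^(σ√Δt) = e^(0.25·√1) = 1.2840, d = 1/u = 0.7788
Per-period rate: rΔt = 0.05·1 = 0.05, so R = e^0.05 = 1.0513
Risk-neutral probability p = (e^0.05 − 0.7788)/(1.2840 − 0.7788) = 0.2725/0.5052 = 0.5393
Terminal stock prices: S_uu = 239.1, S_ud = 145, S_dd = 87.95
Terminal payoffs (S − K): max(125.1, 0) = 125.1, max(31, 0) = 31, max(-26.05, 0) = 0
Node u (S = 186.2): V_u = e^(−0.05)·[0.5393·125.0646 + 0.4607·31.0000] = 77.7435
Node d (S = 112.9): V_d = e^(−0.05)·[0.5393·31.0000 + 0.4607·0.0000] = 15.9031
Node 0 (S = 145): V_0 = e^(−0.05)·[0.5393·77.7435 + 0.4607·15.9031] = 46.8518

£46.85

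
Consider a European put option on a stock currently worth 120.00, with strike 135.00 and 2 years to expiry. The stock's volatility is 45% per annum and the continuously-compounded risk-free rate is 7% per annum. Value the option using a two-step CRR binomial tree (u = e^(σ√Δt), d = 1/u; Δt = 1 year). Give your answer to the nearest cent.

CRR parameters: u = e^(σ√Δt) = e^(0.45·√1) = 1.5683, d = 1/u = 0.6376
Per-period rate: rΔt = 0.07·1 = 0.07, so R = e^0.07 = 1.0725
Risk-neutral probability p = (e^0.07 − 0.6376)/(1.5683 − 0.6376) = 0.4349/0.9307 = 0.4673
Terminal stock prices: S_uu = 295.2, S_ud = 120, S_dd = 48.79
Terminal payoffs (K − S): max(-160.2, 0) = 0, max(15, 0) = 15, max(86.21, 0) = 86.21
Node u (S = 188.2): V_u = e^(−0.07)·[0.4673·0.0000 + 0.5327·15.0000] = 7.4507
Node d (S = 76.52): V_d = e^(−0.07)·[0.4673·15.0000 + 0.5327·86.2116] = 49.3578
Node 0 (S = 120): V_0 = e^(−0.07)·[0.4673·7.4507 + 0.5327·49.3578] = 27.7629

27.76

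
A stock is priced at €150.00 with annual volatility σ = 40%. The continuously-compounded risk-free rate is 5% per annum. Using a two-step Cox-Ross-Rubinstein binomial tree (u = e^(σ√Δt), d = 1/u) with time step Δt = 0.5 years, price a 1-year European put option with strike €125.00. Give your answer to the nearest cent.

CRR parameters: u = e^(σ√Δt) = e^(0.4·√0.5) = 1.3269, d = 1/u = 0.7536
Per-period rate: rΔt = 0.05·0.5 = 0.025, so R = e^0.025 = 1.0253
Risk-neutral probability p = (e^0.025 − 0.7536)/(1.3269 − 0.7536) = 0.2717/0.5733 = 0.4739
Terminal stock prices: S_uu = 264.1, S_ud = 150, S_dd = 85.2
Terminal payoffs (K − S): max(-139.1, 0) = 0, max(-25, 0) = 0, max(39.8, 0) = 39.8
Node u (S = 199): V_u = e^(−0.025)·[0.4739·0.0000 + 0.5261·0.0000] = 0.0000
Node d (S = 113): V_d = e^(−0.025)·[0.4739·0.0000 + 0.5261·39.8044] = 20.4234
Node 0 (S = 150): V_0 = e^(−0.025)·[0.4739·0.0000 + 0.5261·20.4234] = 10.4791

€10.48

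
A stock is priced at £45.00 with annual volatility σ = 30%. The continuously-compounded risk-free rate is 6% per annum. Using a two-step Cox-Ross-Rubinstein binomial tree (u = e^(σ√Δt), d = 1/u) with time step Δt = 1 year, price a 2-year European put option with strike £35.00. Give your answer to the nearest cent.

CRR parameters: u = e^(σ√Δt) = e^(0.3·√1) = 1.3499, d = 1/u = 0.7408
Per-period rate: rΔt = 0.06·1 = 0.06, so R = e^0.06 = 1.0618
Risk-neutral probability p = (e^0.06 − 0.7408)/(1.3499 − 0.7408) = 0.3210/0.6090 = 0.5271
Terminal stock prices: S_uu = 82, S_ud = 45, S_dd = 24.7
Terminal payoffs (K − S): max(-47, 0) = 0, max(-10, 0) = 0, max(10.3, 0) = 10.3
Node u (S = 60.74): V_u = e^(−0.06)·[0.5271·0.0000 + 0.4729·0.0000] = 0.0000
Node d (S = 33.34): V_d = e^(−0.06)·[0.5271·0.0000 + 0.4729·10.3035] = 4.5889
Node 0 (S = 45): V_0 = e^(−0.06)·[0.5271·0.0000 + 0.4729·4.5889] = 2.0438

£2.04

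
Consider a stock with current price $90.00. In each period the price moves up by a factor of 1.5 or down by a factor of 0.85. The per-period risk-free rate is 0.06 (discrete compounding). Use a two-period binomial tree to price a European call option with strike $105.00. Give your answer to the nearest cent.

$12.85

Risk-neutral probability p = (1 + 0.06 − 0.85)/(1.5 − 0.85) = 0.2100/0.6500 = 0.3231
Terminal stock prices: S_uu = 202.5, S_ud = 114.8, S_dd = 65.02
Terminal payoffs (S − K): max(97.5, 0) = 97.5, max(9.75, 0) = 9.75, max(-39.98, 0) = 0
Node u (S = 135): V_u = 1/1.06·[0.3231·97.5000 + 0.6769·9.7500] = 35.9434
Node d (S = 76.5): V_d = 1/1.06·[0.3231·9.7500 + 0.6769·0.0000] = 2.9717
Node 0 (S = 90): V_0 = 1/1.06·[0.3231·35.9434 + 0.6769·2.9717] = 12.8529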